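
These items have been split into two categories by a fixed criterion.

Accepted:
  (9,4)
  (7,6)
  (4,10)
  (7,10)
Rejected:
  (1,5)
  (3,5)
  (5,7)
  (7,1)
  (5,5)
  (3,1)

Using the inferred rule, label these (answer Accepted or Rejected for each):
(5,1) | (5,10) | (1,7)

The pattern is that an item is 'Accepted' exactly when: second is even.
Rejected: (5,1), since second 1. Accepted: (5,10), since second 10. Rejected: (1,7), since second 7.

Rejected, Accepted, Rejected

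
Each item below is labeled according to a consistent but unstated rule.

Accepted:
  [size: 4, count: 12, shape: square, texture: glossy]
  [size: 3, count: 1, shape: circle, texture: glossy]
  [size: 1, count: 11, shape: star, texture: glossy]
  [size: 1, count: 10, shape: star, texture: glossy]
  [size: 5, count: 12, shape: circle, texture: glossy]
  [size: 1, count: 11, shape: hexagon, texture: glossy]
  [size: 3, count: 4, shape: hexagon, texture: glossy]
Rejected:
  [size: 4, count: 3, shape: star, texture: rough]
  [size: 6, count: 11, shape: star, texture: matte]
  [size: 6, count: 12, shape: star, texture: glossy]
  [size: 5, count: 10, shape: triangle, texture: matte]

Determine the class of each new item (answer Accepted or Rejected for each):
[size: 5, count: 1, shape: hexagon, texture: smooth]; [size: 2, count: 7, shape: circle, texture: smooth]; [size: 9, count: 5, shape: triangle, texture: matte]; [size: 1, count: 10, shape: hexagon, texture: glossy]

Rejected, Rejected, Rejected, Accepted

The classifier is using: texture is glossy AND size ≤ 5.
[size: 5, count: 1, shape: hexagon, texture: smooth]: texture is smooth, size = 5, does not pass → Rejected. [size: 2, count: 7, shape: circle, texture: smooth]: texture is smooth, size = 2, does not pass → Rejected. [size: 9, count: 5, shape: triangle, texture: matte]: texture is matte, size = 9, does not pass → Rejected. [size: 1, count: 10, shape: hexagon, texture: glossy]: texture is glossy, size = 1, checks out → Accepted.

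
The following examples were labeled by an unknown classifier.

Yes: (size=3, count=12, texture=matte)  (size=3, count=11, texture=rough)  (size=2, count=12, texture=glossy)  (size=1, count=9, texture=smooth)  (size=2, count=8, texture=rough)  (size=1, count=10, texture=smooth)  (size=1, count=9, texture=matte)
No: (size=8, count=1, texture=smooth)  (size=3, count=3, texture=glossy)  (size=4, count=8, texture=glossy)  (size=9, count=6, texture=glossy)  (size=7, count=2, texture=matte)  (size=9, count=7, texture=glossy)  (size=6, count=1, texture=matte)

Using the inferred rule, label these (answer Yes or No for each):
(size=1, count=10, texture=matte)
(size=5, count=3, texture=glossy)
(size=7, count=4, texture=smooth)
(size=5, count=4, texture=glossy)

All 'Yes' examples share one property — count ≥ 6 AND size ≤ 3 — and every 'No' example lacks it.

Yes, No, No, No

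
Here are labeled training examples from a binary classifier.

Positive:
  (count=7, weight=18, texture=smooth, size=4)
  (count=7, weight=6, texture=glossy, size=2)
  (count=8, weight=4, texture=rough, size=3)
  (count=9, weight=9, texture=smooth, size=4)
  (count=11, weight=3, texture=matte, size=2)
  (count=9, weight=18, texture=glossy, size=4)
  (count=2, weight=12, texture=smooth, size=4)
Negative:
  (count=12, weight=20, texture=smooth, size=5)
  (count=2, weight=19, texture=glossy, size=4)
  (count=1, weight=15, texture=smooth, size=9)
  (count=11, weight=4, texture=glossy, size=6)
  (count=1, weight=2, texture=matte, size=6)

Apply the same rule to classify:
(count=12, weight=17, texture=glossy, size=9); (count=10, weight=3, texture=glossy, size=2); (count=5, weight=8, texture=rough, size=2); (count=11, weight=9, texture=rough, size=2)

'Positive' ⟺ weight ≤ 18 AND size ≤ 4.
(count=12, weight=17, texture=glossy, size=9): weight = 17, size = 9, doesn't match → Negative. (count=10, weight=3, texture=glossy, size=2): weight = 3, size = 2, fits → Positive. (count=5, weight=8, texture=rough, size=2): weight = 8, size = 2, fits → Positive. (count=11, weight=9, texture=rough, size=2): weight = 9, size = 2, fits → Positive.

Negative, Positive, Positive, Positive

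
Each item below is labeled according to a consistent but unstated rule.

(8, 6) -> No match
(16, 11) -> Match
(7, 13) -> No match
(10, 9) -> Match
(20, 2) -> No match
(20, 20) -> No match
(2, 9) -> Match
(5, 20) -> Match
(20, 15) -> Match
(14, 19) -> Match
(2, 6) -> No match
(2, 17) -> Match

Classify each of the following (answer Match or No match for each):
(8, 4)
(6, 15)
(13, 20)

The classifier is using: sum is odd.
(8, 4): No match (8+4 = 12).
(6, 15): Match (6+15 = 21).
(13, 20): Match (13+20 = 33).

No match, Match, Match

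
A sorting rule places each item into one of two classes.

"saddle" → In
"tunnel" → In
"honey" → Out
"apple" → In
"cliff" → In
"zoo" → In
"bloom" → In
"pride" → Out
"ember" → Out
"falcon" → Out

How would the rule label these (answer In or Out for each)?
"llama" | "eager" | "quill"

In, Out, In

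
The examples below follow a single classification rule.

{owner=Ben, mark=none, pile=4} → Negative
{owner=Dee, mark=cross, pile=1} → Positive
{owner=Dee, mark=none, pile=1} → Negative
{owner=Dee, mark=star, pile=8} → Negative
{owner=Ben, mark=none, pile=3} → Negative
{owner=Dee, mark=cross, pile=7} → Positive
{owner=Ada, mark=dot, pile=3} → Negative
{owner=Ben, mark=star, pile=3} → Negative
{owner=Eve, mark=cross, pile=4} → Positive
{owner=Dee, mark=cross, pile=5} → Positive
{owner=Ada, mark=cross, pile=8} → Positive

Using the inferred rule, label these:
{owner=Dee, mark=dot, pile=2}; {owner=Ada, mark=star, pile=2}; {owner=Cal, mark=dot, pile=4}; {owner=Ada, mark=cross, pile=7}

All 'Positive' examples share one property — mark is cross — and every 'Negative' example lacks it.
{owner=Dee, mark=dot, pile=2} → mark is dot → Negative. {owner=Ada, mark=star, pile=2} → mark is star → Negative. {owner=Cal, mark=dot, pile=4} → mark is dot → Negative. {owner=Ada, mark=cross, pile=7} → mark is cross → Positive.

Negative, Negative, Negative, Positive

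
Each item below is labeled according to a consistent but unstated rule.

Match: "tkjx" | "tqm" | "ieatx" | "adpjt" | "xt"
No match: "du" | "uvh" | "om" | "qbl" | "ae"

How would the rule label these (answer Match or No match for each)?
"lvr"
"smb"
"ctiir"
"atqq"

The rule appears to be: contains 't'.
"lvr": No match (no 't').
"smb": No match (no 't').
"ctiir": Match (has 't').
"atqq": Match (has 't').

No match, No match, Match, Match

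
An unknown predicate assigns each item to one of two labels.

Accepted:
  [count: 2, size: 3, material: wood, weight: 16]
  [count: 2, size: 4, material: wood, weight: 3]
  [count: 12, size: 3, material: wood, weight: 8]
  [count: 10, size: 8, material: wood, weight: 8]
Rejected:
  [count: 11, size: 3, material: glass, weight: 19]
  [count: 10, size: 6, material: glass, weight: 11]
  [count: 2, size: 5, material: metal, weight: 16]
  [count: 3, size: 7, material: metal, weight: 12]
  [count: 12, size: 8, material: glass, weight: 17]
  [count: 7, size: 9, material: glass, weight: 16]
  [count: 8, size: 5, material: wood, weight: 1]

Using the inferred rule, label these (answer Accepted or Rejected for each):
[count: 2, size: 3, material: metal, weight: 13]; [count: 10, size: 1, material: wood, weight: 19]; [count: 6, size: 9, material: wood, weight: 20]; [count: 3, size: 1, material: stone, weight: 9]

The classifier is using: material is wood AND weight ≥ 3.
Rejected: [count: 2, size: 3, material: metal, weight: 13], since material is metal, weight = 13. Accepted: [count: 10, size: 1, material: wood, weight: 19], since material is wood, weight = 19. Accepted: [count: 6, size: 9, material: wood, weight: 20], since material is wood, weight = 20. Rejected: [count: 3, size: 1, material: stone, weight: 9], since material is stone, weight = 9.

Rejected, Accepted, Accepted, Rejected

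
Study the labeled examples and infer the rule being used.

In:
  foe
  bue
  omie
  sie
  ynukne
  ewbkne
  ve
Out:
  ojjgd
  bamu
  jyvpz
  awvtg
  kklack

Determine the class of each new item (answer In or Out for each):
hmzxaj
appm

Out, Out

One predicate separates the groups cleanly: contains 'e'.
hmzxaj → no 'e' → Out.
appm → no 'e' → Out.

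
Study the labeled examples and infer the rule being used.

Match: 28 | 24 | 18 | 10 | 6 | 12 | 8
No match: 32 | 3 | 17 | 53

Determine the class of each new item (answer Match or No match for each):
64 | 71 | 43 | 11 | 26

One predicate separates the groups cleanly: even AND at most 28.
64: No match (64 is even, 64 > 28). 71: No match (71 is odd, 71 > 28). 43: No match (43 is odd, 43 > 28). 11: No match (11 is odd, 11 ≤ 28). 26: Match (26 is even, 26 ≤ 28).

No match, No match, No match, No match, Match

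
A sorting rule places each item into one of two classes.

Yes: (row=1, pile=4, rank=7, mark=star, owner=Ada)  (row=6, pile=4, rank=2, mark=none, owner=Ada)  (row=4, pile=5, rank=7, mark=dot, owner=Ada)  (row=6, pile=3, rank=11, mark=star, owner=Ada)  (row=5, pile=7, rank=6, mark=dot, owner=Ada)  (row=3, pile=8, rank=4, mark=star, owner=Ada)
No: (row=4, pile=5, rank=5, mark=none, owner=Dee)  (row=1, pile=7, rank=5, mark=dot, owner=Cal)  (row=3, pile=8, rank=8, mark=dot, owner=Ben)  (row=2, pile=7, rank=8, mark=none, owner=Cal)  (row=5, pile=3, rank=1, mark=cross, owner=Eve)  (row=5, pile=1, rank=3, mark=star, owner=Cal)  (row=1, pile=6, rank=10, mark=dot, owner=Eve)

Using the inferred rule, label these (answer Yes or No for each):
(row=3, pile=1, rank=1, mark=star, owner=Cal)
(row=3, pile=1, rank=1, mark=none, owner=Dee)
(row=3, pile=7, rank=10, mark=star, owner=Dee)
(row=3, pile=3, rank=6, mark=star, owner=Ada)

The pattern is that an item is 'Yes' exactly when: owner is Ada.
(row=3, pile=1, rank=1, mark=star, owner=Cal): No (owner is Cal).
(row=3, pile=1, rank=1, mark=none, owner=Dee): No (owner is Dee).
(row=3, pile=7, rank=10, mark=star, owner=Dee): No (owner is Dee).
(row=3, pile=3, rank=6, mark=star, owner=Ada): Yes (owner is Ada).

No, No, No, Yes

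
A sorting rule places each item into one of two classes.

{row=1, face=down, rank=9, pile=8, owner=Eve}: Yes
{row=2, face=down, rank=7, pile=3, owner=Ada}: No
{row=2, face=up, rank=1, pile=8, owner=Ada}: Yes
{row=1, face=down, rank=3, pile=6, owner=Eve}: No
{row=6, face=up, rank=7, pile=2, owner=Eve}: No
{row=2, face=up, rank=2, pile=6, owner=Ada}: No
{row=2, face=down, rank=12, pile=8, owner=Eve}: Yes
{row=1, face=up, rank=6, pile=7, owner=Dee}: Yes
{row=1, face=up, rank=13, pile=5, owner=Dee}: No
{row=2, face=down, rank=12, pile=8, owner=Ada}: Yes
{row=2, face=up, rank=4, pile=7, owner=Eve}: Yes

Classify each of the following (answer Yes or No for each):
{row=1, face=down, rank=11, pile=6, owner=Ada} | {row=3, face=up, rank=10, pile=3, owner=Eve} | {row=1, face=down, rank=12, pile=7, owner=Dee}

No, No, Yes

Every 'Yes' example satisfies: pile ≥ 7. None of the 'No' examples do.
No: {row=1, face=down, rank=11, pile=6, owner=Ada}, since pile = 6. No: {row=3, face=up, rank=10, pile=3, owner=Eve}, since pile = 3. Yes: {row=1, face=down, rank=12, pile=7, owner=Dee}, since pile = 7.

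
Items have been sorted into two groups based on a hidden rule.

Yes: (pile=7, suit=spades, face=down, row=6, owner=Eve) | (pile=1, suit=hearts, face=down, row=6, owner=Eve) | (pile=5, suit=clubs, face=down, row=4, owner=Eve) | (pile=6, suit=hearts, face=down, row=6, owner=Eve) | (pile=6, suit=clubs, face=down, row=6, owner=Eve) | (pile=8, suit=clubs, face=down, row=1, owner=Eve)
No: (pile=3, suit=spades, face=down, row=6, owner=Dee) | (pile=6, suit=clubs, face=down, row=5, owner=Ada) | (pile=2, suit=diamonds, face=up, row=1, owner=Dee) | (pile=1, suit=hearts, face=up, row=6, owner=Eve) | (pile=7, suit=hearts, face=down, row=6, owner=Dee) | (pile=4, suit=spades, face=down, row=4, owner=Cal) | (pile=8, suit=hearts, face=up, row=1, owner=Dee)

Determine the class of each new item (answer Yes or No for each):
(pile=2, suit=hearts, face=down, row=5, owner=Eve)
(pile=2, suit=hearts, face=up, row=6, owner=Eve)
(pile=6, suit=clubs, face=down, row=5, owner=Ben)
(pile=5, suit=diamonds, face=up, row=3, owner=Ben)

One predicate separates the groups cleanly: owner is Eve AND face is down.
(pile=2, suit=hearts, face=down, row=5, owner=Eve): Yes (owner is Eve, face is down). (pile=2, suit=hearts, face=up, row=6, owner=Eve): No (owner is Eve, face is up). (pile=6, suit=clubs, face=down, row=5, owner=Ben): No (owner is Ben, face is down). (pile=5, suit=diamonds, face=up, row=3, owner=Ben): No (owner is Ben, face is up).

Yes, No, No, No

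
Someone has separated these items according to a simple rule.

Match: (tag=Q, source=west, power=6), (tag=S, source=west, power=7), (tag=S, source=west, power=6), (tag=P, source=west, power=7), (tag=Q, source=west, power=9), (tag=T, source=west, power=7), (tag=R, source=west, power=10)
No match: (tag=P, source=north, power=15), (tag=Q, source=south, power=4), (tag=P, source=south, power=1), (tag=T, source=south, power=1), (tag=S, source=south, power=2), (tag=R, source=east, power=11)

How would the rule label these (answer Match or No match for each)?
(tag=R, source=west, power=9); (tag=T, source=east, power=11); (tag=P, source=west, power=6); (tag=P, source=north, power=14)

The rule appears to be: source is west.

Match, No match, Match, No match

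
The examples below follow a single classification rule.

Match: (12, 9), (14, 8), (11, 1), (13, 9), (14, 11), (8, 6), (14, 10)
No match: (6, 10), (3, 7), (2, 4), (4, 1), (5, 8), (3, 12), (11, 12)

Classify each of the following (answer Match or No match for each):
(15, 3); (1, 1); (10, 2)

Match, No match, Match

The simplest hypothesis consistent with all the labels is: first > second AND sum ≥ 6.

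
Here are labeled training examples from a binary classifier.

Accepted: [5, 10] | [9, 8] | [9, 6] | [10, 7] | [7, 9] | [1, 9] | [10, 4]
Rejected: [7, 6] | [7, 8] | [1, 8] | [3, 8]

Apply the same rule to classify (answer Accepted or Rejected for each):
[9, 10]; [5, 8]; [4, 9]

Accepted, Rejected, Accepted

The pattern is that an item is 'Accepted' exactly when: max ≥ 9.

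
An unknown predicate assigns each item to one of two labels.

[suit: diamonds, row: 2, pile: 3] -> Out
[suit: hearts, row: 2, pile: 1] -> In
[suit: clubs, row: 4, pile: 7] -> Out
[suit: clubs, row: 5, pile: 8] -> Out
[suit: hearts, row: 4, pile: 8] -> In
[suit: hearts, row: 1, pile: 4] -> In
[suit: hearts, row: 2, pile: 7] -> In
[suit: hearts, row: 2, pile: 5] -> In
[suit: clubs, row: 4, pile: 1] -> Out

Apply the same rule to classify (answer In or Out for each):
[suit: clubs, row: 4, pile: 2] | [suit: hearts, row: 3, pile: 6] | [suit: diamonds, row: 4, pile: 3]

'In' ⟺ suit is hearts.

Out, In, Out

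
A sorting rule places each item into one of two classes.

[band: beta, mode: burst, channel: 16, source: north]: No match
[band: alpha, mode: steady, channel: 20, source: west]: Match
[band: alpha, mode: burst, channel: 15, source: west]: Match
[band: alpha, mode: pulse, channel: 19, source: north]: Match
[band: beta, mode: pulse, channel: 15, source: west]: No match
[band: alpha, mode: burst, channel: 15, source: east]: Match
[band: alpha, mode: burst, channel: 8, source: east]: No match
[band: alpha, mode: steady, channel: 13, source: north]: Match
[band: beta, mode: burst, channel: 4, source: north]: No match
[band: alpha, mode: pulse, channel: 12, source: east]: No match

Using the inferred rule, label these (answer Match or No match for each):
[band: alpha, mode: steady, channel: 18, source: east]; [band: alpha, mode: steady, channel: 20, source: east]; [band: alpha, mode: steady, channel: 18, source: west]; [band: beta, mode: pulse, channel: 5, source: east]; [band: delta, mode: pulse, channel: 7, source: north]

All 'Match' examples share one property — band is alpha AND channel ≥ 13 — and every 'No match' example lacks it.
[band: alpha, mode: steady, channel: 18, source: east] — band is alpha, channel = 18, hence Match.
[band: alpha, mode: steady, channel: 20, source: east] — band is alpha, channel = 20, hence Match.
[band: alpha, mode: steady, channel: 18, source: west] — band is alpha, channel = 18, hence Match.
[band: beta, mode: pulse, channel: 5, source: east] — band is beta, channel = 5, hence No match.
[band: delta, mode: pulse, channel: 7, source: north] — band is delta, channel = 7, hence No match.

Match, Match, Match, No match, No match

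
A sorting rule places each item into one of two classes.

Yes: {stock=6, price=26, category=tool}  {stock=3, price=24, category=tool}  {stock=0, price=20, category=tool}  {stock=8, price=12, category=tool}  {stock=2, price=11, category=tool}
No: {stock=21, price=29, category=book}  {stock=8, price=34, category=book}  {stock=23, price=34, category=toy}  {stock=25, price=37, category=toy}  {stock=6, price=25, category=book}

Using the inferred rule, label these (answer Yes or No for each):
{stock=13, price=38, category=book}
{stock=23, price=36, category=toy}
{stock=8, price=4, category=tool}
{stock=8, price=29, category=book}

No, No, Yes, No

The simplest hypothesis consistent with all the labels is: category is tool.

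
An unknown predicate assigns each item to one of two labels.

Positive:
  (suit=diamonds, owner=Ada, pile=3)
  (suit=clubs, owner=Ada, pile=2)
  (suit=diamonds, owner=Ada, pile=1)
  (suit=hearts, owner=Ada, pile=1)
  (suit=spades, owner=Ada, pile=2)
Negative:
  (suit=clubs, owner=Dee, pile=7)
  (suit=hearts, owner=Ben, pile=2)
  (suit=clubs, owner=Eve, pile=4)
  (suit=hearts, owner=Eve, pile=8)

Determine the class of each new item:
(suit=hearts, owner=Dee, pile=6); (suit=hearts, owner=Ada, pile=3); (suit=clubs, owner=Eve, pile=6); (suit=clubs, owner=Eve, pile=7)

Comparing the two groups points to one rule — owner is Ada.
Negative: (suit=hearts, owner=Dee, pile=6), since owner is Dee.
Positive: (suit=hearts, owner=Ada, pile=3), since owner is Ada.
Negative: (suit=clubs, owner=Eve, pile=6), since owner is Eve.
Negative: (suit=clubs, owner=Eve, pile=7), since owner is Eve.

Negative, Positive, Negative, Negative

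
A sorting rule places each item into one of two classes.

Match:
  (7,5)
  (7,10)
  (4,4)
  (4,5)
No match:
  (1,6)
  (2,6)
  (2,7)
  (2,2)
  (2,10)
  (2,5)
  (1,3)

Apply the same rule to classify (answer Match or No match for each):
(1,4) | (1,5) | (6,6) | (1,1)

No match, No match, Match, No match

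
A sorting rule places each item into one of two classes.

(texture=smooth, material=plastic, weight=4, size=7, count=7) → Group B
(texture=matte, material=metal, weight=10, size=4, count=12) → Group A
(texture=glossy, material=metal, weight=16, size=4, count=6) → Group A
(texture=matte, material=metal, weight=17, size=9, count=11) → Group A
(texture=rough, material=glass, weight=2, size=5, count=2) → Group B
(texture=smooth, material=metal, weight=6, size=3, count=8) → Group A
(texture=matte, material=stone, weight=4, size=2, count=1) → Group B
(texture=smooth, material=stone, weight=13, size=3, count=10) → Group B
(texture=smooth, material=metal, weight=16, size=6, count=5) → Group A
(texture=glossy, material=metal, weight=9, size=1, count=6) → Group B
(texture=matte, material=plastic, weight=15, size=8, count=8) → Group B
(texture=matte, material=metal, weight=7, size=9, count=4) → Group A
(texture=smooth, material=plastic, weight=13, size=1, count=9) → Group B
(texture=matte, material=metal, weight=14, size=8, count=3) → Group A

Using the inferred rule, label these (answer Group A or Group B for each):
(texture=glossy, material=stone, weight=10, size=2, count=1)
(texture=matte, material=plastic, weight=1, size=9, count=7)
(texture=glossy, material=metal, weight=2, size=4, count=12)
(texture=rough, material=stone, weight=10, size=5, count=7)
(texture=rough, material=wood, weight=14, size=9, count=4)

The distinguishing property — material is metal AND size ≥ 2 — holds for all the 'Group A' cases and none of the 'Group B' cases.
Group B: (texture=glossy, material=stone, weight=10, size=2, count=1), since material is stone, size = 2.
Group B: (texture=matte, material=plastic, weight=1, size=9, count=7), since material is plastic, size = 9.
Group A: (texture=glossy, material=metal, weight=2, size=4, count=12), since material is metal, size = 4.
Group B: (texture=rough, material=stone, weight=10, size=5, count=7), since material is stone, size = 5.
Group B: (texture=rough, material=wood, weight=14, size=9, count=4), since material is wood, size = 9.

Group B, Group B, Group A, Group B, Group B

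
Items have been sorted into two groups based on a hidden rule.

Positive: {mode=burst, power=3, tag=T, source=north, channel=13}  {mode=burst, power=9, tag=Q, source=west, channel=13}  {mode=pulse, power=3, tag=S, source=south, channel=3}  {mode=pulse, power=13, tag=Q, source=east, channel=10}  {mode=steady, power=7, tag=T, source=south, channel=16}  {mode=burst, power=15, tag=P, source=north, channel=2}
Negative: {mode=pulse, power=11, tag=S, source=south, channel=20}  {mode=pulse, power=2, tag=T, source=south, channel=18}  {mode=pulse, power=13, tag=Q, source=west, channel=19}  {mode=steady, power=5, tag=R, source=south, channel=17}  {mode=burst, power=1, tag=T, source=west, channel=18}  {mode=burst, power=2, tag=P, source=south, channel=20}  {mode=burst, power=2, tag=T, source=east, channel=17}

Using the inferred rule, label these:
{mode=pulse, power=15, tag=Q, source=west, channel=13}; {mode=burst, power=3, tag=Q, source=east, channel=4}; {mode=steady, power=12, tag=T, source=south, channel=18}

Positive, Positive, Negative

One predicate separates the groups cleanly: channel ≤ 16.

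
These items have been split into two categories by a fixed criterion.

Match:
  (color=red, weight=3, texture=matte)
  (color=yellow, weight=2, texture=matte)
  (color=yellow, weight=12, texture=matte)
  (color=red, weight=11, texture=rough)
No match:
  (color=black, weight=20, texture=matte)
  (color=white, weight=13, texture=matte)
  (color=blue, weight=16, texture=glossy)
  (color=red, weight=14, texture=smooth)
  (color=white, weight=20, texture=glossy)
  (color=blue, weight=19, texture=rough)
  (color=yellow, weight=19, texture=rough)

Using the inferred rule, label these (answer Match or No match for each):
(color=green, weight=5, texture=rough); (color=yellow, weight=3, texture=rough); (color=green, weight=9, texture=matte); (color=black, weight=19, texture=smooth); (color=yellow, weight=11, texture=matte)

Match, Match, Match, No match, Match

One predicate separates the groups cleanly: weight ≤ 12.
Match: (color=green, weight=5, texture=rough), since weight = 5.
Match: (color=yellow, weight=3, texture=rough), since weight = 3.
Match: (color=green, weight=9, texture=matte), since weight = 9.
No match: (color=black, weight=19, texture=smooth), since weight = 19.
Match: (color=yellow, weight=11, texture=matte), since weight = 11.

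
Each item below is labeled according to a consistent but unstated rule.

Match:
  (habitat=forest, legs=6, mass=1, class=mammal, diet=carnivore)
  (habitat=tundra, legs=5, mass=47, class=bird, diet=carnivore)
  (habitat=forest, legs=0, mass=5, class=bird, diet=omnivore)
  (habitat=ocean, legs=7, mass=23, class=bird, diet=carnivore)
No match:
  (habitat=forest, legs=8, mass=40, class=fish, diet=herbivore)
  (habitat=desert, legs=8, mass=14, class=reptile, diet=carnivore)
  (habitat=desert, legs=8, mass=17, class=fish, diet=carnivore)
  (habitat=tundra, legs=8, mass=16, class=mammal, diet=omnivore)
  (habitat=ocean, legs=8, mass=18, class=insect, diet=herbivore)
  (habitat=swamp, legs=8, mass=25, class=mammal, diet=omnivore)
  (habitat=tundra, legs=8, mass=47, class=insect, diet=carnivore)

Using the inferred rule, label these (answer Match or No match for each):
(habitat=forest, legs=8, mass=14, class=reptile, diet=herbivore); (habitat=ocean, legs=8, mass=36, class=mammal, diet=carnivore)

A rule that fits every label: legs ≤ 7 — true of each 'Match' example, false of each 'No match' one.

No match, No match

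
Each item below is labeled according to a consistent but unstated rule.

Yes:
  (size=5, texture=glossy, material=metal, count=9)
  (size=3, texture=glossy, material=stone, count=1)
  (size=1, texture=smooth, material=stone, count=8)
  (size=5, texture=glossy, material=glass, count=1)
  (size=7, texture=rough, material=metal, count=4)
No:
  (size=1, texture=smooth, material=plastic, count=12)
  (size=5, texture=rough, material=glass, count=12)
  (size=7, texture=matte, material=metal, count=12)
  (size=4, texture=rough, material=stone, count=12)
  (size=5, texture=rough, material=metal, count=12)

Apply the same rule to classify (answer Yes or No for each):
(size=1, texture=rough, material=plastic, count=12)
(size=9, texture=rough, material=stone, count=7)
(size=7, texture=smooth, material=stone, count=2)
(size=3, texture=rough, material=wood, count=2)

The distinguishing property — count ≤ 9 — holds for all the 'Yes' cases and none of the 'No' cases.
(size=1, texture=rough, material=plastic, count=12): No (count = 12).
(size=9, texture=rough, material=stone, count=7): Yes (count = 7).
(size=7, texture=smooth, material=stone, count=2): Yes (count = 2).
(size=3, texture=rough, material=wood, count=2): Yes (count = 2).

No, Yes, Yes, Yes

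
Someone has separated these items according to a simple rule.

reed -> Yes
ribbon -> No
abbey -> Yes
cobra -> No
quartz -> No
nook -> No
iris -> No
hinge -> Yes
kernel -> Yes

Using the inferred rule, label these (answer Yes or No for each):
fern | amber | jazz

The simplest hypothesis consistent with all the labels is: contains 'e'.
fern — has 'e', hence Yes. amber — has 'e', hence Yes. jazz — no 'e', hence No.

Yes, Yes, No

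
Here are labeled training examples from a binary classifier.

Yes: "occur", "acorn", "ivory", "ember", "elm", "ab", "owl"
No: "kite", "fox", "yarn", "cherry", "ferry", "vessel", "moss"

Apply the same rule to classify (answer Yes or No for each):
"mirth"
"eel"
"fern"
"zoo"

No, Yes, No, No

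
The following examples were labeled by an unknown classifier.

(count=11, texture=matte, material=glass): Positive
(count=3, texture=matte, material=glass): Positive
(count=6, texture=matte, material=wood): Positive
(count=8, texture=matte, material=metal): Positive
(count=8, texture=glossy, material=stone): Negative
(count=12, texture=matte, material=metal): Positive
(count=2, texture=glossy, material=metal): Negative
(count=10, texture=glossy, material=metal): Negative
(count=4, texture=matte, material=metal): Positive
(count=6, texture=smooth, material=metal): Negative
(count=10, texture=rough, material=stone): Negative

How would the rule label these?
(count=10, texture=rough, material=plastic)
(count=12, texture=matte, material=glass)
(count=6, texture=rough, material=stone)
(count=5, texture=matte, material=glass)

The common property of the 'Positive' items is: texture is matte. No 'Negative' item has it.
(count=10, texture=rough, material=plastic): Negative (texture is rough).
(count=12, texture=matte, material=glass): Positive (texture is matte).
(count=6, texture=rough, material=stone): Negative (texture is rough).
(count=5, texture=matte, material=glass): Positive (texture is matte).

Negative, Positive, Negative, Positive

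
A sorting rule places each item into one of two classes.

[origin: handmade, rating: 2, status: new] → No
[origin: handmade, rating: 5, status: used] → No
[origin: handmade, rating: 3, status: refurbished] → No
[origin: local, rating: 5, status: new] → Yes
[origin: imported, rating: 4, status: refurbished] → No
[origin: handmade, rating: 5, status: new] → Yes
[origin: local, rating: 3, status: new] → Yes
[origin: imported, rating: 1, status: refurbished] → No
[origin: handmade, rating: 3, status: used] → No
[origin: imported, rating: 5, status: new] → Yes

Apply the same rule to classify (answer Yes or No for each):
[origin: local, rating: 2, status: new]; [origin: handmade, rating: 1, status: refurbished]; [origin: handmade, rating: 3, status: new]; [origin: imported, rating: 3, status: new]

The common property of the 'Yes' items is: status is new AND rating ≥ 3. No 'No' item has it.
[origin: local, rating: 2, status: new] — status is new, rating = 2, hence No. [origin: handmade, rating: 1, status: refurbished] — status is refurbished, rating = 1, hence No. [origin: handmade, rating: 3, status: new] — status is new, rating = 3, hence Yes. [origin: imported, rating: 3, status: new] — status is new, rating = 3, hence Yes.

No, No, Yes, Yes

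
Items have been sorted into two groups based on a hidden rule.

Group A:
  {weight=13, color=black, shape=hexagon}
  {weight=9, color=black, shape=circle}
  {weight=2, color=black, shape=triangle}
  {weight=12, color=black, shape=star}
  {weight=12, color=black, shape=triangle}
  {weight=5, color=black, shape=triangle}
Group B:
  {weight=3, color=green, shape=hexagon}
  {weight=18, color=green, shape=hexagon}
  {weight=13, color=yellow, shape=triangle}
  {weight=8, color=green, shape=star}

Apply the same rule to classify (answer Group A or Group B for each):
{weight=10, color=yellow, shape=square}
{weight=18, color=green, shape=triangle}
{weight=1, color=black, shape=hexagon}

Group B, Group B, Group A

The distinguishing property — color is black — holds for all the 'Group A' cases and none of the 'Group B' cases.
{weight=10, color=yellow, shape=square}: color is yellow — does not satisfy this, so Group B. {weight=18, color=green, shape=triangle}: color is green — does not satisfy this, so Group B. {weight=1, color=black, shape=hexagon}: color is black — passes, so Group A.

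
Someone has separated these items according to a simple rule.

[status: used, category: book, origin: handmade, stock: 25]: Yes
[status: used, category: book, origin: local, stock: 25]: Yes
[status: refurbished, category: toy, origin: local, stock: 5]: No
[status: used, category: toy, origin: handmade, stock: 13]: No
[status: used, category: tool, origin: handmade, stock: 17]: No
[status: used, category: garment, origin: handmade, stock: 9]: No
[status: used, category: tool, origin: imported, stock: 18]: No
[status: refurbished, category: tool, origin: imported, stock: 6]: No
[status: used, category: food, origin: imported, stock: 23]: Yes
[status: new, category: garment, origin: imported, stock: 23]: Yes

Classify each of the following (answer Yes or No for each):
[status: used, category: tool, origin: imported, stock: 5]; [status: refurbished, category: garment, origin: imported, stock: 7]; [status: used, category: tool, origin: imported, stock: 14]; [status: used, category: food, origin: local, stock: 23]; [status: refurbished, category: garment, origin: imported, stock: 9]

'Yes' ⟺ stock ≥ 23.

No, No, No, Yes, No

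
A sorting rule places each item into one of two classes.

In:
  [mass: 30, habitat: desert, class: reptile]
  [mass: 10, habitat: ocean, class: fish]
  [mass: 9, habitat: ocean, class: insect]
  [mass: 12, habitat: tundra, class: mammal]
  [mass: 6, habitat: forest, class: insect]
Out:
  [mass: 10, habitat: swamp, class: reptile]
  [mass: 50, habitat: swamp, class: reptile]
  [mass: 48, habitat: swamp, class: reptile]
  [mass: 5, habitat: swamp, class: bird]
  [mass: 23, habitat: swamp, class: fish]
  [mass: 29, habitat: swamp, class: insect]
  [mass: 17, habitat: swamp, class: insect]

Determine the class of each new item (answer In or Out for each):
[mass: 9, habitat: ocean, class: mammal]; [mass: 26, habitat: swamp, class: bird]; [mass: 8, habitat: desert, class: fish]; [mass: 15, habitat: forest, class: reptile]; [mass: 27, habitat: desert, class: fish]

Every 'In' example satisfies: habitat is not swamp. None of the 'Out' examples do.
[mass: 9, habitat: ocean, class: mammal] — habitat is ocean, hence In.
[mass: 26, habitat: swamp, class: bird] — habitat is swamp, hence Out.
[mass: 8, habitat: desert, class: fish] — habitat is desert, hence In.
[mass: 15, habitat: forest, class: reptile] — habitat is forest, hence In.
[mass: 27, habitat: desert, class: fish] — habitat is desert, hence In.

In, Out, In, In, In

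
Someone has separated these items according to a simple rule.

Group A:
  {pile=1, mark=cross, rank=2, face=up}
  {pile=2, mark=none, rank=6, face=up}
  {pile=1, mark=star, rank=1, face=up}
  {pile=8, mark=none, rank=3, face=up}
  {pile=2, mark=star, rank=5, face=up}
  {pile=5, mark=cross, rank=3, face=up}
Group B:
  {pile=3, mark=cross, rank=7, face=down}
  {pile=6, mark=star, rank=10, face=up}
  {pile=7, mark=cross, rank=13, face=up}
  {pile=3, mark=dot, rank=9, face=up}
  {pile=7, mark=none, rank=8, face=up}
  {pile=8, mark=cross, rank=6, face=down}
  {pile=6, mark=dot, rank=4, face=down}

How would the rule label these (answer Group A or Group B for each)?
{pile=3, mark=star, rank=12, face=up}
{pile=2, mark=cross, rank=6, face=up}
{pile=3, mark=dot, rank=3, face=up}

The distinguishing property — face is up AND rank ≤ 6 — holds for all the 'Group A' cases and none of the 'Group B' cases.
{pile=3, mark=star, rank=12, face=up}: Group B (face is up, rank = 12). {pile=2, mark=cross, rank=6, face=up}: Group A (face is up, rank = 6). {pile=3, mark=dot, rank=3, face=up}: Group A (face is up, rank = 3).

Group B, Group A, Group A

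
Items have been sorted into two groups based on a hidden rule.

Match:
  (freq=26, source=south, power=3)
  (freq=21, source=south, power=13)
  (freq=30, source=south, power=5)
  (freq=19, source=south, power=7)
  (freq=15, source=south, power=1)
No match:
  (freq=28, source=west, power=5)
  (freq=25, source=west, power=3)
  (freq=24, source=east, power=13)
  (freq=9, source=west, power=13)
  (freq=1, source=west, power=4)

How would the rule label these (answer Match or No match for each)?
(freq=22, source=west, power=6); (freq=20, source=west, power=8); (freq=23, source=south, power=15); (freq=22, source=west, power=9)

No match, No match, Match, No match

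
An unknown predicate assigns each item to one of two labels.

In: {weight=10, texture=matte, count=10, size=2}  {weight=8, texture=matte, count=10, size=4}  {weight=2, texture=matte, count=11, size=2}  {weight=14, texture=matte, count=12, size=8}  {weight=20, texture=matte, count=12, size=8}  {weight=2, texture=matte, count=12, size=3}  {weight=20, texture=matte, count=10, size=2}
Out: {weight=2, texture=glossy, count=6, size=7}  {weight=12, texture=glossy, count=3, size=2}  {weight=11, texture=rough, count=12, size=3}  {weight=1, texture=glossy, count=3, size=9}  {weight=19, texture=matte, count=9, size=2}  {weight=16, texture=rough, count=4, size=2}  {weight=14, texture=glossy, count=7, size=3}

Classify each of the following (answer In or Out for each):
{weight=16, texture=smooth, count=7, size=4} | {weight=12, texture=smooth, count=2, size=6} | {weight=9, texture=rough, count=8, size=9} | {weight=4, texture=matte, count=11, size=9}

A rule that fits every label: texture is matte AND count ≥ 10 — true of each 'In' example, false of each 'Out' one.
{weight=16, texture=smooth, count=7, size=4} — texture is smooth, count = 7, hence Out. {weight=12, texture=smooth, count=2, size=6} — texture is smooth, count = 2, hence Out. {weight=9, texture=rough, count=8, size=9} — texture is rough, count = 8, hence Out. {weight=4, texture=matte, count=11, size=9} — texture is matte, count = 11, hence In.

Out, Out, Out, In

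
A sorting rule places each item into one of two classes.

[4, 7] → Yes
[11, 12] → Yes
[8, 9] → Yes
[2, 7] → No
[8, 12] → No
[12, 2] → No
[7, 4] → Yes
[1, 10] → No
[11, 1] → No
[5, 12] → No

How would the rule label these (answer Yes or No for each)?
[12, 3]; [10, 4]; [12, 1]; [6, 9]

No, No, No, Yes

The simplest hypothesis consistent with all the labels is: |first − second| ≤ 3.
No: [12, 3], since |12−3| = 9.
No: [10, 4], since |10−4| = 6.
No: [12, 1], since |12−1| = 11.
Yes: [6, 9], since |6−9| = 3.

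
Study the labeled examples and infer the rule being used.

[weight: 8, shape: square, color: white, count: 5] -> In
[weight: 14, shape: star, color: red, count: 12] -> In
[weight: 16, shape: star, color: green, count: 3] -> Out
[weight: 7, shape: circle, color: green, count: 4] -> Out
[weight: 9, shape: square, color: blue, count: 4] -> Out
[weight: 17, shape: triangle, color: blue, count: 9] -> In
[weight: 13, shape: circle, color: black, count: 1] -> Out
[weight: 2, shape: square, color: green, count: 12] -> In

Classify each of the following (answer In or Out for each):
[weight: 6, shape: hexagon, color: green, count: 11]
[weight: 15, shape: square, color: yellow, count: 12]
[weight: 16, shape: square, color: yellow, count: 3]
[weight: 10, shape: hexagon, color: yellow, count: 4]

In, In, Out, Out

The pattern is that an item is 'In' exactly when: count ≥ 5.
[weight: 6, shape: hexagon, color: green, count: 11]: count = 11 — satisfies this, so In. [weight: 15, shape: square, color: yellow, count: 12]: count = 12 — satisfies this, so In. [weight: 16, shape: square, color: yellow, count: 3]: count = 3 — fails the rule, so Out. [weight: 10, shape: hexagon, color: yellow, count: 4]: count = 4 — fails the rule, so Out.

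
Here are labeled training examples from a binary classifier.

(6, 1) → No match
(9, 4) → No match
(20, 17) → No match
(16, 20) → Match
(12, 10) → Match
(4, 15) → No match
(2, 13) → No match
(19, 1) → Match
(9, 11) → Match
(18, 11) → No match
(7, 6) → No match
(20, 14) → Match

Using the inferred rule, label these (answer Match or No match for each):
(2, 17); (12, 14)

No match, Match

Checking candidate rules against both groups, what survives is: sum is even.
(2, 17): No match (2+17 = 19).
(12, 14): Match (12+14 = 26).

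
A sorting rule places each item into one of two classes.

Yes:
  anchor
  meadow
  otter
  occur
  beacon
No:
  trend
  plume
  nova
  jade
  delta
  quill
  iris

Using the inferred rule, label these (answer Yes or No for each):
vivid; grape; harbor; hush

No, No, Yes, No

The simplest hypothesis consistent with all the labels is: length ≥ 5 AND contains 'o'.
No: vivid, since length 5, no 'o'. No: grape, since length 5, no 'o'. Yes: harbor, since length 6, has 'o'. No: hush, since length 4, no 'o'.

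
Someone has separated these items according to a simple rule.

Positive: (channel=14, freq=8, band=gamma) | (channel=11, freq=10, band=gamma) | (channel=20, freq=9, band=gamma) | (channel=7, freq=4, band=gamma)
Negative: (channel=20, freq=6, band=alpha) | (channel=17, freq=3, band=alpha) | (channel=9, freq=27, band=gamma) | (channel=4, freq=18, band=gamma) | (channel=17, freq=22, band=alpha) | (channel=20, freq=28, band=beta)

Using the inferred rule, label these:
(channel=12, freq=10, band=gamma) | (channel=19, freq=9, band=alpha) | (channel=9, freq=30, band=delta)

Positive, Negative, Negative

'Positive' ⟺ band is gamma AND freq ≤ 10.
(channel=12, freq=10, band=gamma): band is gamma, freq = 10, passes → Positive. (channel=19, freq=9, band=alpha): band is alpha, freq = 9, lacks this property → Negative. (channel=9, freq=30, band=delta): band is delta, freq = 30, lacks this property → Negative.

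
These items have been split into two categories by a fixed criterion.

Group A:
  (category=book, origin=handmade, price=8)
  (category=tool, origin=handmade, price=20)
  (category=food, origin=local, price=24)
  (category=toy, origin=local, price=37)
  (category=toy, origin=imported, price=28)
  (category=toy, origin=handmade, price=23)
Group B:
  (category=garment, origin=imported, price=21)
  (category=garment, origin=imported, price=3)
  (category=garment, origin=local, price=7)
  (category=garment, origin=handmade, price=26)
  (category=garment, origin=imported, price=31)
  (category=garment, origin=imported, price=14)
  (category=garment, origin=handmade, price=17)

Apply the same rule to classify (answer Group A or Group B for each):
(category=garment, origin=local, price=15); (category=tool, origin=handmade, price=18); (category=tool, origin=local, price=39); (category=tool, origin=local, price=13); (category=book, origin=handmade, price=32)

One predicate separates the groups cleanly: category is not garment.
(category=garment, origin=local, price=15): Group B (category is garment).
(category=tool, origin=handmade, price=18): Group A (category is tool).
(category=tool, origin=local, price=39): Group A (category is tool).
(category=tool, origin=local, price=13): Group A (category is tool).
(category=book, origin=handmade, price=32): Group A (category is book).

Group B, Group A, Group A, Group A, Group A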